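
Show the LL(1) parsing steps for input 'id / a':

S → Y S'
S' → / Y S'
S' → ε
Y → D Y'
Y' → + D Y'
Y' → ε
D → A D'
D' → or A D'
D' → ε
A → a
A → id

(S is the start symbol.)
LL(1) parsing maintains a stack (initially the start symbol over $) and the input. At each step: if the stack top is a terminal, match it against the current input token; if it is a non-terminal N, replace it with the RHS of M[N, lookahead] (the unique production whose predict set contains the lookahead).

Stack is shown with the top on the left.

Stack          Input     Action
-------------------------------
S $            id / a $  output S → Y S'
Y S' $         id / a $  output Y → D Y'
D Y' S' $      id / a $  output D → A D'
A D' Y' S' $   id / a $  output A → id
id D' Y' S' $  id / a $  match 'id'
D' Y' S' $     / a $     output D' → ε
Y' S' $        / a $     output Y' → ε
S' $           / a $     output S' → / Y S'
/ Y S' $       / a $     match '/'
Y S' $         a $       output Y → D Y'
D Y' S' $      a $       output D → A D'
A D' Y' S' $   a $       output A → a
a D' Y' S' $   a $       match 'a'
D' Y' S' $     $         output D' → ε
Y' S' $        $         output Y' → ε
S' $           $         output S' → ε
$              $         accept

The string is accepted.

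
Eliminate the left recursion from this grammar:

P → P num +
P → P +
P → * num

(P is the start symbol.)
P is directly left-recursive. The standard transformation for
  A → A α₁ | ... | A α_m | β₁ | ... | β_n
is
  A  → β₁ A' | ... | β_n A'
  A' → α₁ A' | ... | α_m A' | ε

P → * num becomes P → * num P'
P → P num + becomes P' → num + P'
P → P + becomes P' → + P'
Add P' → ε

Resulting grammar:
P → * num P'
P' → num + P'
P' → + P'
P' → ε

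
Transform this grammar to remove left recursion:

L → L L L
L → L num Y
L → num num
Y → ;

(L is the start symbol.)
L → num num L'
L' → L L L'
L' → num Y L'
L' → ε
Y → ;

L is directly left-recursive. The standard transformation for
  A → A α₁ | ... | A α_m | β₁ | ... | β_n
is
  A  → β₁ A' | ... | β_n A'
  A' → α₁ A' | ... | α_m A' | ε

L → num num becomes L → num num L'
L → L L L becomes L' → L L L'
L → L num Y becomes L' → num Y L'
Add L' → ε

Productions for other non-terminals are unchanged:
  Y → ;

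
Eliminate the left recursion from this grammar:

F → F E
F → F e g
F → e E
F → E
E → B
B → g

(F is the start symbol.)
F is directly left-recursive. The standard transformation for
  A → A α₁ | ... | A α_m | β₁ | ... | β_n
is
  A  → β₁ A' | ... | β_n A'
  A' → α₁ A' | ... | α_m A' | ε

F → e E becomes F → e E F'
F → E becomes F → E F'
F → F E becomes F' → E F'
F → F e g becomes F' → e g F'
Add F' → ε

Productions for other non-terminals are unchanged:
  E → B
  B → g

Resulting grammar:
F → e E F'
F → E F'
F' → E F'
F' → e g F'
F' → ε
E → B
B → g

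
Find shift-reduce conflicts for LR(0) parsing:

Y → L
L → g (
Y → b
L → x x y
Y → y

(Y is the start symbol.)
Augment with Y' → Y and build the canonical LR(0) collection (I0 = CLOSURE({[Y' → . Y]}), then GOTO on every symbol after a dot until no new states appear). It has 10 states:
  I0: { [L → . g (], [L → . x x y], [Y → . L], [Y → . b], [Y → . y], [Y' → . Y] }  — shift
  I1: { [Y → L .] }  — reduce
  I2: { [Y' → Y .] }  — accept
  I3: { [Y → b .] }  — reduce
  I4: { [L → g . (] }  — shift
  I5: { [L → x . x y] }  — shift
  I6: { [Y → y .] }  — reduce
  I7: { [L → x x . y] }  — shift
  I8: { [L → x x y .] }  — reduce
  I9: { [L → g ( .] }  — reduce

No state contains both a complete item and a shift item.

Answer: No shift-reduce conflicts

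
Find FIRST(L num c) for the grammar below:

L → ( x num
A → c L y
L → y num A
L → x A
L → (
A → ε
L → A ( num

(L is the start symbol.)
{ '(', 'c', 'x', 'y' }

FIRST sets of the non-terminals involved (from the grammar, by fixed-point iteration):
  FIRST(L) = { '(', 'c', 'x', 'y' }

To compute FIRST(L num c), process the symbols left to right:
Symbol L is a non-terminal. Add FIRST(L) \ {ε} = { '(', 'c', 'x', 'y' }
L is not nullable (ε ∉ FIRST(L)), so stop here.
FIRST(L num c) = { '(', 'c', 'x', 'y' }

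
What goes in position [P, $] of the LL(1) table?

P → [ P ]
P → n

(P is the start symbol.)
To find M[P, $], we find productions for P where $ is in the predict set (PREDICT(N → α) = (FIRST(α) \ {ε}) ∪ (FOLLOW(N) if α ⇒* ε)).

P → [ P ]: PREDICT = { '[' }
P → n: PREDICT = { 'n' }

M[P, $] is empty (no production applies)

Answer: Empty (error entry)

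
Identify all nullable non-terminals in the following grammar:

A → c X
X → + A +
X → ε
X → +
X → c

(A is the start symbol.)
ε-productions: X → ε
So X is immediately nullable.
No further non-terminal can be added: every production for the remaining non-terminals contains a terminal or a non-nullable non-terminal.
Nullable = { 'X' }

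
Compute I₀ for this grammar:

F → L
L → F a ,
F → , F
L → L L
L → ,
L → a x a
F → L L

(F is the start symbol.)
First, augment the grammar with F' → F
I₀ = CLOSURE({ [F' → . F] }):
  [F' → . F] has the dot before F: add [F → . L], [F → . , F], [F → . L L]
  [F → . L] has the dot before L: add [L → . F a ,], [L → . L L], [L → . ,], [L → . a x a]
No further items can be added.

I₀ = { [F → . , F], [F → . L L], [F → . L], [F' → . F], [L → . ,], [L → . F a ,], [L → . L L], [L → . a x a] }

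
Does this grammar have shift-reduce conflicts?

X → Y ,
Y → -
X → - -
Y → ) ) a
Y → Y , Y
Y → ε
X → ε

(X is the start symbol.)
A shift-reduce conflict occurs when an LR(0) state has both:
  - a complete (reduce) item [A → α .] (dot at the end), and
  - a shift item [B → β . c γ] (dot before a terminal).

Augment with X' → X and build the canonical LR(0) collection (I0 = CLOSURE({[X' → . X]}), then GOTO on every symbol after a dot until no new states appear). It has 12 states:
  I0: { [X → . - -], [X → . Y ,], [X → .], [X' → . X], [Y → . ) ) a], [Y → . -], [Y → . Y , Y], [Y → .] }  — shift, 2 reduces
  I1: { [Y → ) . ) a] }  — shift
  I2: { [X → - . -], [Y → - .] }  — shift, reduce
  I3: { [X' → X .] }  — accept
  I4: { [X → Y . ,], [Y → Y . , Y] }  — shift
  I5: { [X → Y , .], [Y → . ) ) a], [Y → . -], [Y → . Y , Y], [Y → .], [Y → Y , . Y] }  — shift, 2 reduces
  I6: { [Y → - .] }  — reduce
  I7: { [Y → Y , Y .], [Y → Y . , Y] }  — shift, reduce
  I8: { [Y → . ) ) a], [Y → . -], [Y → . Y , Y], [Y → .], [Y → Y , . Y] }  — shift, reduce
  I9: { [X → - - .] }  — reduce
  I10: { [Y → ) ) . a] }  — shift
  I11: { [Y → ) ) a .] }  — reduce

I0 contains reduce items [X → .], [Y → .] and shift items [X → . - -], [Y → . ) ) a], [Y → . -] — shift-reduce conflict.
I2 contains reduce item [Y → - .] and shift item [X → - . -] — shift-reduce conflict.
I5 contains reduce items [X → Y , .], [Y → .] and shift items [Y → . ) ) a], [Y → . -] — shift-reduce conflict.
I7 contains reduce item [Y → Y , Y .] and shift item [Y → Y . , Y] — shift-reduce conflict.
I8 contains reduce item [Y → .] and shift items [Y → . ) ) a], [Y → . -] — shift-reduce conflict.

Answer: Yes — I0: [X → .] vs [X → . - -]; I2: [Y → - .] vs [X → - . -]; I5: [X → Y , .] vs [Y → . ) ) a]; I7: [Y → Y , Y .] vs [Y → Y . , Y]; I8: [Y → .] vs [Y → . ) ) a]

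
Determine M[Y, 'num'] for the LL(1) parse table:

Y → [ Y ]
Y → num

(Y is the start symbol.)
Y → num

To find M[Y, 'num'], we find productions for Y where 'num' is in the predict set (PREDICT(N → α) = (FIRST(α) \ {ε}) ∪ (FOLLOW(N) if α ⇒* ε)).

Y → [ Y ]: PREDICT = { '[' }
Y → num: PREDICT = { 'num' }
  'num' is in predict set, so this production goes in M[Y, 'num']

M[Y, 'num'] = Y → num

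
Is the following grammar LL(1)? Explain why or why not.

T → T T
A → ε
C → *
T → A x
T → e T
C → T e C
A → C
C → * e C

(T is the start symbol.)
No. Predict set conflict for T: { '*', 'e', 'x' }

Relevant sets:
  FIRST(T) = { '*', 'e', 'x' }
  FIRST(A) = { '*', 'e', 'x', ε }
  FIRST(C) = { '*', 'e', 'x' }
  FOLLOW(A) = { 'x' }

For T:
  PREDICT(T → T T) = { '*', 'e', 'x' }
  PREDICT(T → A x) = { '*', 'e', 'x' }
  PREDICT(T → e T) = { 'e' }
For A:
  PREDICT(A → ε) = { 'x' }
  PREDICT(A → C) = { '*', 'e', 'x' }
For C:
  PREDICT(C → '*') = { '*' }
  PREDICT(C → T e C) = { '*', 'e', 'x' }
  PREDICT(C → '*' e C) = { '*' }

Conflict found: Predict set conflict for T: { '*', 'e', 'x' }
The grammar is NOT LL(1).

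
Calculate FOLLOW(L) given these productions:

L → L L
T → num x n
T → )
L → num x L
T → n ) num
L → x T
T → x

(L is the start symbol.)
To compute FOLLOW(L), find every occurrence of L on a right-hand side N → α L β: add FIRST(β) \ {ε}, and if β is empty or nullable also add FOLLOW(N). Iterate to a fixed point.

L is the start symbol, so $ ∈ FOLLOW(L).
In L → L L: L is followed by L, add FIRST(L) \ {ε} = { 'num', 'x' }
In L → L L: L is at the end; this adds FOLLOW(L) to itself — nothing new
In L → num x L: L is at the end; this adds FOLLOW(L) to itself — nothing new

Taking the union: FOLLOW(L) = { $, 'num', 'x' }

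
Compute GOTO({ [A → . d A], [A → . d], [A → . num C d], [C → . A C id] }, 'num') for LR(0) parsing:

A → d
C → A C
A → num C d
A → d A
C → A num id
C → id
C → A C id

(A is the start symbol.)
{ [A → . d A], [A → . d], [A → . num C d], [A → num . C d], [C → . A C id], [C → . A C], [C → . A num id], [C → . id] }

GOTO(I, 'num') = CLOSURE({ [A → αX.β] : [A → α.Xβ] ∈ I, X = 'num' })

Items with dot before 'num', with the dot advanced:
  [A → . num C d] → [A → num . C d]
Closure of the advanced items:
  [A → num . C d] has the dot before C: add [C → . A C], [C → . A num id], [C → . id], [C → . A C id]
  [C → . A C] has the dot before A: add [A → . d], [A → . num C d], [A → . d A]

GOTO = { [A → . d A], [A → . d], [A → . num C d], [A → num . C d], [C → . A C id], [C → . A C], [C → . A num id], [C → . id] }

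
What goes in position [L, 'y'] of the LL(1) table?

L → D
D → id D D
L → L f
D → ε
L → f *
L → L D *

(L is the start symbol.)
To find M[L, 'y'], we find productions for L where 'y' is in the predict set (PREDICT(N → α) = (FIRST(α) \ {ε}) ∪ (FOLLOW(N) if α ⇒* ε)).

Relevant sets:
  FIRST(D) = { 'id', ε }
  FIRST(L) = { '*', 'f', 'id', ε }
  FOLLOW(L) = { $, '*', 'f', 'id' }

L → D: PREDICT = { $, '*', 'f', 'id' }
L → L f: PREDICT = { '*', 'f', 'id' }
L → f *: PREDICT = { 'f' }
L → L D *: PREDICT = { '*', 'f', 'id' }

M[L, 'y'] is empty (no production applies)

Answer: Empty (error entry)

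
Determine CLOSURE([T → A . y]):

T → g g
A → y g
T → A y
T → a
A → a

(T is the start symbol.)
To compute CLOSURE, for each item [A → α.Bβ] where B is a non-terminal, add [B → .γ] for all productions B → γ; repeat for the newly added items until nothing changes.

Start with: [T → A . y]
The dot precedes the terminal y, so nothing is added.

CLOSURE = { [T → A . y] }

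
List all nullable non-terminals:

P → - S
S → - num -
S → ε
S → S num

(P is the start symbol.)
A non-terminal is nullable if it can derive ε (the empty string): either it has an ε-production, or it has a production whose right-hand side consists entirely of nullable non-terminals.

ε-productions: S → ε
So S is immediately nullable.
No further non-terminal can be added: every production for the remaining non-terminals contains a terminal or a non-nullable non-terminal.
Nullable = { 'S' }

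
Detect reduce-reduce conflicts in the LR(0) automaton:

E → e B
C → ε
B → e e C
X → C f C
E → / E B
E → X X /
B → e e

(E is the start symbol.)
A reduce-reduce conflict occurs when an LR(0) state has two complete items [A → α .] and [B → β .] — both call for a reduction, and with no lookahead the parser cannot choose between them.

Augment with E' → E and build the canonical LR(0) collection (I0 = CLOSURE({[E' → . E]}), then GOTO on every symbol after a dot until no new states appear). It has 16 states:
  I0: { [C → .], [E → . / E B], [E → . X X /], [E → . e B], [E' → . E], [X → . C f C] }  — shift, reduce
  I1: { [C → .], [E → . / E B], [E → . X X /], [E → . e B], [E → / . E B], [X → . C f C] }  — shift, reduce
  I2: { [X → C . f C] }  — shift
  I3: { [E' → E .] }  — accept
  I4: { [C → .], [E → X . X /], [X → . C f C] }  — reduce
  I5: { [B → . e e C], [B → . e e], [E → e . B] }  — shift
  I6: { [E → e B .] }  — reduce
  I7: { [B → e . e C], [B → e . e] }  — shift
  I8: { [B → e e . C], [B → e e .], [C → .] }  — 2 reduces
  I9: { [B → e e C .] }  — reduce
  I10: { [E → X X . /] }  — shift
  I11: { [E → X X / .] }  — reduce
  I12: { [C → .], [X → C f . C] }  — reduce
  I13: { [X → C f C .] }  — reduce
  I14: { [B → . e e C], [B → . e e], [E → / E . B] }  — shift
  I15: { [E → / E B .] }  — reduce

I8 contains complete items [B → e e .], [C → .] — reduce-reduce conflict.

Answer: Yes — I8: [B → e e .] vs [C → .]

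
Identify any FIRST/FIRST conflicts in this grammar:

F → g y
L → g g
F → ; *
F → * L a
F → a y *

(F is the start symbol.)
No FIRST/FIRST conflicts.

A FIRST/FIRST conflict occurs when two productions N → α and N → β for the same non-terminal have FIRST(α) ∩ FIRST(β) ≠ ∅ (with ε ∈ FIRST of a nullable right-hand side, so two nullable alternatives also conflict).

Productions for F:
  F → g y: FIRST = { 'g' }
  F → ; *: FIRST = { ';' }
  F → * L a: FIRST = { '*' }
  F → a y *: FIRST = { 'a' }
L has only one production, so no FIRST/FIRST conflict is possible there.

All alternatives of each non-terminal have pairwise disjoint FIRST sets.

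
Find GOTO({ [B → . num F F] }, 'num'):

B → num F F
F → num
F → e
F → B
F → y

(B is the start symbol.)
{ [B → . num F F], [B → num . F F], [F → . B], [F → . e], [F → . num], [F → . y] }

GOTO(I, 'num') = CLOSURE({ [A → αX.β] : [A → α.Xβ] ∈ I, X = 'num' })

Items with dot before 'num', with the dot advanced:
  [B → . num F F] → [B → num . F F]
Closure of the advanced items:
  [B → num . F F] has the dot before F: add [F → . num], [F → . e], [F → . B], [F → . y]
  [F → . B] has the dot before B: add [B → . num F F]

GOTO = { [B → . num F F], [B → num . F F], [F → . B], [F → . e], [F → . num], [F → . y] }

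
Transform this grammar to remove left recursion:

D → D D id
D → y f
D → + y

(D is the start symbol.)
D → y f D'
D → + y D'
D' → D id D'
D' → ε

D is directly left-recursive. The standard transformation for
  A → A α₁ | ... | A α_m | β₁ | ... | β_n
is
  A  → β₁ A' | ... | β_n A'
  A' → α₁ A' | ... | α_m A' | ε

D → y f becomes D → y f D'
D → + y becomes D → + y D'
D → D D id becomes D' → D id D'
Add D' → ε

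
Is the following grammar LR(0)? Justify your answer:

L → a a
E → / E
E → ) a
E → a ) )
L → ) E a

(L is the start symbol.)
Yes, the grammar is LR(0)

A grammar is LR(0) if no state in the canonical LR(0) collection has:
  - both a shift item (dot before a terminal) and a complete item (shift-reduce conflict), or
  - two or more complete items (reduce-reduce conflict; the accept item [L' → L .] counts as a complete item here).

Augment with L' → L and build the canonical LR(0) collection (I0 = CLOSURE({[L' → . L]}), then GOTO on every symbol after a dot until no new states appear). It has 14 states:
  I0: { [L → . ) E a], [L → . a a], [L' → . L] }  — shift
  I1: { [E → . ) a], [E → . / E], [E → . a ) )], [L → ) . E a] }  — shift
  I2: { [L' → L .] }  — accept
  I3: { [L → a . a] }  — shift
  I4: { [L → a a .] }  — reduce
  I5: { [E → ) . a] }  — shift
  I6: { [E → . ) a], [E → . / E], [E → . a ) )], [E → / . E] }  — shift
  I7: { [L → ) E . a] }  — shift
  I8: { [E → a . ) )] }  — shift
  I9: { [E → a ) . )] }  — shift
  I10: { [E → a ) ) .] }  — reduce
  I11: { [L → ) E a .] }  — reduce
  I12: { [E → / E .] }  — reduce
  I13: { [E → ) a .] }  — reduce

Every state is either a pure shift/goto state or contains exactly one complete item and nothing to shift — no conflicts. The grammar is LR(0).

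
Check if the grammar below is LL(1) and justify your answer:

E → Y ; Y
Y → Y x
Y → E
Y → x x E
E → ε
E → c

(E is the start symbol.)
No. Predict set conflict for E: { ';', 'x' }

A grammar is LL(1) if for each non-terminal N with multiple productions, the predict sets of those productions are pairwise disjoint, where PREDICT(N → α) = (FIRST(α) \ {ε}) ∪ (FOLLOW(N) if α ⇒* ε).

Relevant sets:
  FIRST(Y) = { ';', 'c', 'x', ε }
  FIRST(E) = { ';', 'c', 'x', ε }
  FOLLOW(E) = { $, ';', 'x' }
  FOLLOW(Y) = { $, ';', 'x' }

For E:
  PREDICT(E → Y ';' Y) = { ';', 'c', 'x' }
  PREDICT(E → ε) = { $, ';', 'x' }
  PREDICT(E → c) = { 'c' }
For Y:
  PREDICT(Y → Y x) = { ';', 'c', 'x' }
  PREDICT(Y → E) = { $, ';', 'c', 'x' }
  PREDICT(Y → x x E) = { 'x' }

Conflict found: Predict set conflict for E: { ';', 'x' }
The grammar is NOT LL(1).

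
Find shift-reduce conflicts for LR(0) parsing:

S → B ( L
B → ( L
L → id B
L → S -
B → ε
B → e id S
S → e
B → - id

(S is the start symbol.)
Yes — I0: [B → .] vs [B → . ( L]; I1: [B → .] vs [B → . ( L]; I5: [S → e .] vs [B → e . id S]; I6: [B → .] vs [B → . ( L]; I8: [B → .] vs [B → . ( L]; I11: [B → .] vs [B → . ( L]

A shift-reduce conflict occurs when an LR(0) state has both:
  - a complete (reduce) item [A → α .] (dot at the end), and
  - a shift item [B → β . c γ] (dot before a terminal).

Augment with S' → S and build the canonical LR(0) collection (I0 = CLOSURE({[S' → . S]}), then GOTO on every symbol after a dot until no new states appear). It has 17 states:
  I0: { [B → . ( L], [B → . - id], [B → . e id S], [B → .], [S → . B ( L], [S → . e], [S' → . S] }  — shift, reduce
  I1: { [B → ( . L], [B → . ( L], [B → . - id], [B → . e id S], [B → .], [L → . S -], [L → . id B], [S → . B ( L], [S → . e] }  — shift, reduce
  I2: { [B → - . id] }  — shift
  I3: { [S → B . ( L] }  — shift
  I4: { [S' → S .] }  — accept
  I5: { [B → e . id S], [S → e .] }  — shift, reduce
  I6: { [B → . ( L], [B → . - id], [B → . e id S], [B → .], [B → e id . S], [S → . B ( L], [S → . e] }  — shift, reduce
  I7: { [B → e id S .] }  — reduce
  I8: { [B → . ( L], [B → . - id], [B → . e id S], [B → .], [L → . S -], [L → . id B], [S → . B ( L], [S → . e], [S → B ( . L] }  — shift, reduce
  I9: { [S → B ( L .] }  — reduce
  I10: { [L → S . -] }  — shift
  I11: { [B → . ( L], [B → . - id], [B → . e id S], [B → .], [L → id . B] }  — shift, reduce
  I12: { [L → id B .] }  — reduce
  I13: { [B → e . id S] }  — shift
  I14: { [L → S - .] }  — reduce
  I15: { [B → - id .] }  — reduce
  I16: { [B → ( L .] }  — reduce

I0 contains reduce item [B → .] and shift items [B → . ( L], [B → . - id], [B → . e id S], [S → . e] — shift-reduce conflict.
I1 contains reduce item [B → .] and shift items [B → . ( L], [B → . - id], [B → . e id S], [L → . id B], [S → . e] — shift-reduce conflict.
I5 contains reduce item [S → e .] and shift item [B → e . id S] — shift-reduce conflict.
I6 contains reduce item [B → .] and shift items [B → . ( L], [B → . - id], [B → . e id S], [S → . e] — shift-reduce conflict.
I8 contains reduce item [B → .] and shift items [B → . ( L], [B → . - id], [B → . e id S], [L → . id B], [S → . e] — shift-reduce conflict.
I11 contains reduce item [B → .] and shift items [B → . ( L], [B → . - id], [B → . e id S] — shift-reduce conflict.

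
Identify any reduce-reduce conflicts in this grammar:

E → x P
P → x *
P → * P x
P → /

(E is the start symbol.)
A reduce-reduce conflict occurs when an LR(0) state has two complete items [A → α .] and [B → β .] — both call for a reduction, and with no lookahead the parser cannot choose between them.

Augment with E' → E and build the canonical LR(0) collection (I0 = CLOSURE({[E' → . E]}), then GOTO on every symbol after a dot until no new states appear). It has 10 states:
  I0: { [E → . x P], [E' → . E] }  — shift
  I1: { [E' → E .] }  — accept
  I2: { [E → x . P], [P → . * P x], [P → . /], [P → . x *] }  — shift
  I3: { [P → * . P x], [P → . * P x], [P → . /], [P → . x *] }  — shift
  I4: { [P → / .] }  — reduce
  I5: { [E → x P .] }  — reduce
  I6: { [P → x . *] }  — shift
  I7: { [P → x * .] }  — reduce
  I8: { [P → * P . x] }  — shift
  I9: { [P → * P x .] }  — reduce

No state contains more than one complete item.

Answer: No reduce-reduce conflicts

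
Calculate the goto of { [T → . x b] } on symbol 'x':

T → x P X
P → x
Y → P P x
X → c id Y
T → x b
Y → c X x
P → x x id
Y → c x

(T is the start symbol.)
{ [T → x . b] }

GOTO(I, 'x') = CLOSURE({ [A → αX.β] : [A → α.Xβ] ∈ I, X = 'x' })

Items with dot before 'x', with the dot advanced:
  [T → . x b] → [T → x . b]
Closure adds nothing (no advanced item has the dot before a non-terminal).

GOTO = { [T → x . b] }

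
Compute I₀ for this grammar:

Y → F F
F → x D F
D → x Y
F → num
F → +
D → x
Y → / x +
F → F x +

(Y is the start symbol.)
First, augment the grammar with Y' → Y
I₀ = CLOSURE({ [Y' → . Y] }):
  [Y' → . Y] has the dot before Y: add [Y → . F F], [Y → . / x +]
  [Y → . F F] has the dot before F: add [F → . x D F], [F → . num], [F → . +], [F → . F x +]
No further items can be added.

I₀ = { [F → . +], [F → . F x +], [F → . num], [F → . x D F], [Y → . / x +], [Y → . F F], [Y' → . Y] }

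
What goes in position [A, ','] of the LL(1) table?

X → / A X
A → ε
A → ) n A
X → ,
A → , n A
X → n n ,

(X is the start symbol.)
A → ε, A → , n A

To find M[A, ','], we find productions for A where ',' is in the predict set (PREDICT(N → α) = (FIRST(α) \ {ε}) ∪ (FOLLOW(N) if α ⇒* ε)).

Relevant sets:
  FOLLOW(A) = { ',', '/', 'n' }

A → ε: PREDICT = { ',', '/', 'n' }
  ',' is in predict set, so this production goes in M[A, ',']
A → ) n A: PREDICT = { ')' }
A → , n A: PREDICT = { ',' }
  ',' is in predict set, so this production goes in M[A, ',']

M[A, ','] = A → ε, A → , n A  (a multiply-defined cell — the grammar is not LL(1))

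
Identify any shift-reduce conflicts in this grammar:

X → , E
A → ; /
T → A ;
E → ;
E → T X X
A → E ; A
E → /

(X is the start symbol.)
A shift-reduce conflict occurs when an LR(0) state has both:
  - a complete (reduce) item [A → α .] (dot at the end), and
  - a shift item [B → β . c γ] (dot before a terminal).

Augment with X' → X and build the canonical LR(0) collection (I0 = CLOSURE({[X' → . X]}), then GOTO on every symbol after a dot until no new states appear). It has 15 states:
  I0: { [X → . , E], [X' → . X] }  — shift
  I1: { [A → . ; /], [A → . E ; A], [E → . /], [E → . ;], [E → . T X X], [T → . A ;], [X → , . E] }  — shift
  I2: { [X' → X .] }  — accept
  I3: { [E → / .] }  — reduce
  I4: { [A → ; . /], [E → ; .] }  — shift, reduce
  I5: { [T → A . ;] }  — shift
  I6: { [A → E . ; A], [X → , E .] }  — shift, reduce
  I7: { [E → T . X X], [X → . , E] }  — shift
  I8: { [E → T X . X], [X → . , E] }  — shift
  I9: { [E → T X X .] }  — reduce
  I10: { [A → . ; /], [A → . E ; A], [A → E ; . A], [E → . /], [E → . ;], [E → . T X X], [T → . A ;] }  — shift
  I11: { [A → E ; A .], [T → A . ;] }  — shift, reduce
  I12: { [A → E . ; A] }  — shift
  I13: { [T → A ; .] }  — reduce
  I14: { [A → ; / .] }  — reduce

I4 contains reduce item [E → ; .] and shift item [A → ; . /] — shift-reduce conflict.
I6 contains reduce item [X → , E .] and shift item [A → E . ; A] — shift-reduce conflict.
I11 contains reduce item [A → E ; A .] and shift item [T → A . ;] — shift-reduce conflict.

Answer: Yes — I4: [E → ; .] vs [A → ; . /]; I6: [X → , E .] vs [A → E . ; A]; I11: [A → E ; A .] vs [T → A . ;]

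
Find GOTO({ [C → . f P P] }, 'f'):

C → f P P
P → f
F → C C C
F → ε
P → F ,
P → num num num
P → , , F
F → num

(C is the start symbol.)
{ [C → . f P P], [C → f . P P], [F → . C C C], [F → . num], [F → .], [P → . , , F], [P → . F ,], [P → . f], [P → . num num num] }

GOTO(I, 'f') = CLOSURE({ [A → αX.β] : [A → α.Xβ] ∈ I, X = 'f' })

Items with dot before 'f', with the dot advanced:
  [C → . f P P] → [C → f . P P]
Closure of the advanced items:
  [C → f . P P] has the dot before P: add [P → . f], [P → . F ,], [P → . num num num], [P → . , , F]
  [P → . F ,] has the dot before F: add [F → . C C C], [F → .], [F → . num]
  [F → . C C C] has the dot before C: add [C → . f P P]

GOTO = { [C → . f P P], [C → f . P P], [F → . C C C], [F → . num], [F → .], [P → . , , F], [P → . F ,], [P → . f], [P → . num num num] }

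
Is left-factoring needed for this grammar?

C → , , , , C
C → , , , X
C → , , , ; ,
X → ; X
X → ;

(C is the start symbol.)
Yes, C has productions with common prefix ', , ,'; X has productions with common prefix ';'

Left-factoring is needed when two productions for the same non-terminal
share a common prefix on the right-hand side.

Productions for C:
  C → , , , , C
  C → , , , X
  C → , , , ; ,
Productions for X:
  X → ; X
  X → ;

Found common prefix ', , ,' in productions for C
Found common prefix ';' in productions for X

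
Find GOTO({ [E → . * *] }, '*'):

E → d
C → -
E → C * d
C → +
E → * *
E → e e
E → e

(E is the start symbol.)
{ [E → * . *] }

GOTO(I, '*') = CLOSURE({ [A → αX.β] : [A → α.Xβ] ∈ I, X = '*' })

Items with dot before '*', with the dot advanced:
  [E → . * *] → [E → * . *]
Closure adds nothing (no advanced item has the dot before a non-terminal).

GOTO = { [E → * . *] }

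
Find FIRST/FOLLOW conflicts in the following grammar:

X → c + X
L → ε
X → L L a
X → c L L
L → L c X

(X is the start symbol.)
Yes. L → L c X with FOLLOW(L) on { 'c' }

A FIRST/FOLLOW conflict occurs when a non-terminal N has a nullable alternative N → β (β ⇒* ε) and another alternative N → α with FIRST(α) ∩ FOLLOW(N) ≠ ∅: on such a lookahead the parser cannot decide between expanding α and letting N vanish via β.

Nullable non-terminals: L.
FIRST sets used below: FIRST(L) = { 'c', ε }

L: nullable alternative(s) L → ε; FOLLOW(L) = { $, 'a', 'c' }
  L → ε: FIRST \ {ε} = { } — this is the only nullable alternative, skip
  L → L c X: FIRST \ {ε} = { 'c' } — overlaps FOLLOW(L) on { 'c' }: CONFLICT

X has no nullable alternative, so no FIRST/FOLLOW check is needed there.

So the grammar has 1 FIRST/FOLLOW conflict (marked CONFLICT above).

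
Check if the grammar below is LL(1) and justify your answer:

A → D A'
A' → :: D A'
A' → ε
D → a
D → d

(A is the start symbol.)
Yes, the grammar is LL(1).

Relevant sets:
  FOLLOW(A') = { $ }

For A':
  PREDICT(A' → :: D A') = { '::' }
  PREDICT(A' → ε) = { $ }
For D:
  PREDICT(D → a) = { 'a' }
  PREDICT(D → d) = { 'd' }
A has a single production, so nothing to check there.

All predict sets are disjoint. The grammar IS LL(1).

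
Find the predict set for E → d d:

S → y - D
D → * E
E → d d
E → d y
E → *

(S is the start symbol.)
{ 'd' }

PREDICT(E → d d) = (FIRST(RHS) \ {ε}) ∪ (FOLLOW(E) if ε ∈ FIRST(RHS), i.e. RHS ⇒* ε)
FIRST(d d) = { 'd' }
ε ∉ FIRST(d d), so FOLLOW(E) is not added.
PREDICT(E → d d) = { 'd' }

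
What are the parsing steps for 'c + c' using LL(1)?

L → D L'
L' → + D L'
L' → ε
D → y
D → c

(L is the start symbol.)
LL(1) parsing maintains a stack (initially the start symbol over $) and the input. At each step: if the stack top is a terminal, match it against the current input token; if it is a non-terminal N, replace it with the RHS of M[N, lookahead] (the unique production whose predict set contains the lookahead).

Stack is shown with the top on the left.

Stack     Input    Action
-------------------------
L $       c + c $  output L → D L'
D L' $    c + c $  output D → c
c L' $    c + c $  match 'c'
L' $      + c $    output L' → + D L'
+ D L' $  + c $    match '+'
D L' $    c $      output D → c
c L' $    c $      match 'c'
L' $      $        output L' → ε
$         $        accept

The string is accepted.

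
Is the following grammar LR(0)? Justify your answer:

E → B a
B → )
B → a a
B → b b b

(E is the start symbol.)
Yes, the grammar is LR(0)

A grammar is LR(0) if no state in the canonical LR(0) collection has:
  - both a shift item (dot before a terminal) and a complete item (shift-reduce conflict), or
  - two or more complete items (reduce-reduce conflict; the accept item [E' → E .] counts as a complete item here).

Augment with E' → E and build the canonical LR(0) collection (I0 = CLOSURE({[E' → . E]}), then GOTO on every symbol after a dot until no new states appear). It has 10 states:
  I0: { [B → . )], [B → . a a], [B → . b b b], [E → . B a], [E' → . E] }  — shift
  I1: { [B → ) .] }  — reduce
  I2: { [E → B . a] }  — shift
  I3: { [E' → E .] }  — accept
  I4: { [B → a . a] }  — shift
  I5: { [B → b . b b] }  — shift
  I6: { [B → b b . b] }  — shift
  I7: { [B → b b b .] }  — reduce
  I8: { [B → a a .] }  — reduce
  I9: { [E → B a .] }  — reduce

Every state is either a pure shift/goto state or contains exactly one complete item and nothing to shift — no conflicts. The grammar is LR(0).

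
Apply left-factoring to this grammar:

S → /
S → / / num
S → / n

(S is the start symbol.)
Left-factoring transforms A → αβ₁ | αβ₂ into A → αA' and A' → β₁ | β₂
(α is the longest common prefix among the alternatives). Repeat until
no nonterminal has two alternatives with a common prefix.

Round 1: S has alternatives sharing prefix '/'. Introduce S': S → / S'
  Add: S' → ε
  Add: S' → / num
  Add: S' → n

No remaining common prefixes — done.

Resulting grammar:
S → / S'
S' → ε
S' → / num
S' → n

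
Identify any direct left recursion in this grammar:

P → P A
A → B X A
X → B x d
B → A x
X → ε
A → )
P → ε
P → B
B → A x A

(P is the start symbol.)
Yes, P is left-recursive

Direct left recursion occurs when N → N α for some non-terminal N (the right-hand side begins with the left-hand side itself).

P → P A: LEFT RECURSIVE (starts with P)
A → B X A: starts with B
X → B x d: starts with B
B → A x: starts with A
X → ε: starts with ε
A → ): starts with ')'
P → ε: starts with ε
P → B: starts with B
B → A x A: starts with A

The grammar has direct left recursion on: P.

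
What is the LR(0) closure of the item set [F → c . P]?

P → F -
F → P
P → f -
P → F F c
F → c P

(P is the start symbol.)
To compute CLOSURE, for each item [A → α.Bβ] where B is a non-terminal, add [B → .γ] for all productions B → γ; repeat for the newly added items until nothing changes.

Start with: [F → c . P]
  [F → c . P] has the dot before P: add [P → . F -], [P → . f -], [P → . F F c]
  [P → . F -] has the dot before F: add [F → . P], [F → . c P]
No further items can be added.

CLOSURE = { [F → . P], [F → . c P], [F → c . P], [P → . F -], [P → . F F c], [P → . f -] }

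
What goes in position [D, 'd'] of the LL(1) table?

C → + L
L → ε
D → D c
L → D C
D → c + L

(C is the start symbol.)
To find M[D, 'd'], we find productions for D where 'd' is in the predict set (PREDICT(N → α) = (FIRST(α) \ {ε}) ∪ (FOLLOW(N) if α ⇒* ε)).

Relevant sets:
  FIRST(D) = { 'c' }

D → D c: PREDICT = { 'c' }
D → c + L: PREDICT = { 'c' }

M[D, 'd'] is empty (no production applies)

Answer: Empty (error entry)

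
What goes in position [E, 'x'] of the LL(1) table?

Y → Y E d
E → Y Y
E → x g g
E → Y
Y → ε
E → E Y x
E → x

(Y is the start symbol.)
E → Y Y, E → x g g, E → Y, E → E Y x, E → x

To find M[E, 'x'], we find productions for E where 'x' is in the predict set (PREDICT(N → α) = (FIRST(α) \ {ε}) ∪ (FOLLOW(N) if α ⇒* ε)).

Relevant sets:
  FIRST(Y) = { 'd', 'x', ε }
  FIRST(E) = { 'd', 'x', ε }
  FOLLOW(E) = { 'd', 'x' }

E → Y Y: PREDICT = { 'd', 'x' }
  'x' is in predict set, so this production goes in M[E, 'x']
E → x g g: PREDICT = { 'x' }
  'x' is in predict set, so this production goes in M[E, 'x']
E → Y: PREDICT = { 'd', 'x' }
  'x' is in predict set, so this production goes in M[E, 'x']
E → E Y x: PREDICT = { 'd', 'x' }
  'x' is in predict set, so this production goes in M[E, 'x']
E → x: PREDICT = { 'x' }
  'x' is in predict set, so this production goes in M[E, 'x']

M[E, 'x'] = E → Y Y, E → x g g, E → Y, E → E Y x, E → x  (a multiply-defined cell — the grammar is not LL(1))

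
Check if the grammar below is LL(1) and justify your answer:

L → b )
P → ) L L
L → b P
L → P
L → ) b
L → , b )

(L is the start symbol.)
Relevant sets:
  FIRST(P) = { ')' }

For L:
  PREDICT(L → b ')') = { 'b' }
  PREDICT(L → b P) = { 'b' }
  PREDICT(L → P) = { ')' }
  PREDICT(L → ')' b) = { ')' }
  PREDICT(L → ',' b ')') = { ',' }
P has a single production, so nothing to check there.

Conflict found: Predict set conflict for L: { 'b' }
The grammar is NOT LL(1).

Answer: No. Predict set conflict for L: { 'b' }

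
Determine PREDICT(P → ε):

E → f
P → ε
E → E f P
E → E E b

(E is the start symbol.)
PREDICT(P → ε) = (FIRST(RHS) \ {ε}) ∪ (FOLLOW(P) if ε ∈ FIRST(RHS), i.e. RHS ⇒* ε)
The right-hand side is ε (FIRST(ε) = { ε }), so the predict set is FOLLOW(P) = { $, 'b', 'f' }
PREDICT(P → ε) = { $, 'b', 'f' }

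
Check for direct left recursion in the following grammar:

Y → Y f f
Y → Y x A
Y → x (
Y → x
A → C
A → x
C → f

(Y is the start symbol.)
Direct left recursion occurs when N → N α for some non-terminal N (the right-hand side begins with the left-hand side itself).

Y → Y f f: LEFT RECURSIVE (starts with Y)
Y → Y x A: LEFT RECURSIVE (starts with Y)
Y → x (: starts with x
Y → x: starts with x
A → C: starts with C
A → x: starts with x
C → f: starts with f

The grammar has direct left recursion on: Y.

Answer: Yes, Y is left-recursive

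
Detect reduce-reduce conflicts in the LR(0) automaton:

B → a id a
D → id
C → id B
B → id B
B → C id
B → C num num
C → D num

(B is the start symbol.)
Yes — I6: [B → id B .] vs [C → id B .]

A reduce-reduce conflict occurs when an LR(0) state has two complete items [A → α .] and [B → β .] — both call for a reduction, and with no lookahead the parser cannot choose between them.

Augment with B' → B and build the canonical LR(0) collection (I0 = CLOSURE({[B' → . B]}), then GOTO on every symbol after a dot until no new states appear). It has 13 states:
  I0: { [B → . C id], [B → . C num num], [B → . a id a], [B → . id B], [B' → . B], [C → . D num], [C → . id B], [D → . id] }  — shift
  I1: { [B' → B .] }  — accept
  I2: { [B → C . id], [B → C . num num] }  — shift
  I3: { [C → D . num] }  — shift
  I4: { [B → a . id a] }  — shift
  I5: { [B → . C id], [B → . C num num], [B → . a id a], [B → . id B], [B → id . B], [C → . D num], [C → . id B], [C → id . B], [D → . id], [D → id .] }  — shift, reduce
  I6: { [B → id B .], [C → id B .] }  — 2 reduces
  I7: { [B → a id . a] }  — shift
  I8: { [B → a id a .] }  — reduce
  I9: { [C → D num .] }  — reduce
  I10: { [B → C id .] }  — reduce
  I11: { [B → C num . num] }  — shift
  I12: { [B → C num num .] }  — reduce

I6 contains complete items [B → id B .], [C → id B .] — reduce-reduce conflict.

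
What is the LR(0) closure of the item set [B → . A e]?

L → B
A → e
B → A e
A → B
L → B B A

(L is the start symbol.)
{ [A → . B], [A → . e], [B → . A e] }

Start with: [B → . A e]
  [B → . A e] has the dot before A: add [A → . e], [A → . B]
  [A → . B] has the dot before B: all B-items already present
No further items can be added.

CLOSURE = { [A → . B], [A → . e], [B → . A e] }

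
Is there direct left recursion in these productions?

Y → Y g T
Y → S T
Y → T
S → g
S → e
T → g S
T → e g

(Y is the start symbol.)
Y → Y g T: LEFT RECURSIVE (starts with Y)
Y → S T: starts with S
Y → T: starts with T
S → g: starts with g
S → e: starts with e
T → g S: starts with g
T → e g: starts with e

The grammar has direct left recursion on: Y.

Answer: Yes, Y is left-recursive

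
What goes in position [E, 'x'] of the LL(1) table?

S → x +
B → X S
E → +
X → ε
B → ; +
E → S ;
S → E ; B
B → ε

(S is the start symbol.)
E → S ;

To find M[E, 'x'], we find productions for E where 'x' is in the predict set (PREDICT(N → α) = (FIRST(α) \ {ε}) ∪ (FOLLOW(N) if α ⇒* ε)).

Relevant sets:
  FIRST(S) = { '+', 'x' }

E → +: PREDICT = { '+' }
E → S ;: PREDICT = { '+', 'x' }
  'x' is in predict set, so this production goes in M[E, 'x']

M[E, 'x'] = E → S ;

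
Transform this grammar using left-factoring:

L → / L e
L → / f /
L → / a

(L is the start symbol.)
Left-factoring transforms A → αβ₁ | αβ₂ into A → αA' and A' → β₁ | β₂
(α is the longest common prefix among the alternatives). Repeat until
no nonterminal has two alternatives with a common prefix.

Round 1: L has alternatives sharing prefix '/'. Introduce L': L → / L'
  Add: L' → L e
  Add: L' → f /
  Add: L' → a

No remaining common prefixes — done.

Resulting grammar:
L → / L'
L' → L e
L' → f /
L' → a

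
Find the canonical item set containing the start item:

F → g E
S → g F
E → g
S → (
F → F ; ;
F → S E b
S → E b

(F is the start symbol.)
First, augment the grammar with F' → F
I₀ = CLOSURE({ [F' → . F] }):
  [F' → . F] has the dot before F: add [F → . g E], [F → . F ; ;], [F → . S E b]
  [F → . S E b] has the dot before S: add [S → . g F], [S → . (], [S → . E b]
  [S → . E b] has the dot before E: add [E → . g]
No further items can be added.

I₀ = { [E → . g], [F → . F ; ;], [F → . S E b], [F → . g E], [F' → . F], [S → . (], [S → . E b], [S → . g F] }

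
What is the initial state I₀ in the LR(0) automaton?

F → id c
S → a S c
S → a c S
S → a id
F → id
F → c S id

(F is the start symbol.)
{ [F → . c S id], [F → . id c], [F → . id], [F' → . F] }

First, augment the grammar with F' → F
I₀ = CLOSURE({ [F' → . F] }):
  [F' → . F] has the dot before F: add [F → . id c], [F → . id], [F → . c S id]
No further items can be added.

I₀ = { [F → . c S id], [F → . id c], [F → . id], [F' → . F] }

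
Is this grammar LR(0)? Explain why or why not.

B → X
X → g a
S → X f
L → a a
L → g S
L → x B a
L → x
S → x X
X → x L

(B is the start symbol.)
No. Shift-reduce conflict between [L → x .] and [X → . g a]

Augment with B' → B and build the canonical LR(0) collection (I0 = CLOSURE({[B' → . B]}), then GOTO on every symbol after a dot until no new states appear). It has 20 states:
  I0: { [B → . X], [B' → . B], [X → . g a], [X → . x L] }  — shift
  I1: { [B' → B .] }  — accept
  I2: { [B → X .] }  — reduce
  I3: { [X → g . a] }  — shift
  I4: { [L → . a a], [L → . g S], [L → . x B a], [L → . x], [X → x . L] }  — shift
  I5: { [X → x L .] }  — reduce
  I6: { [L → a . a] }  — shift
  I7: { [L → g . S], [S → . X f], [S → . x X], [X → . g a], [X → . x L] }  — shift
  I8: { [B → . X], [L → x . B a], [L → x .], [X → . g a], [X → . x L] }  — shift, reduce
  I9: { [L → x B . a] }  — shift
  I10: { [L → x B a .] }  — reduce
  I11: { [L → g S .] }  — reduce
  I12: { [S → X . f] }  — shift
  I13: { [L → . a a], [L → . g S], [L → . x B a], [L → . x], [S → x . X], [X → . g a], [X → . x L], [X → x . L] }  — shift
  I14: { [S → x X .] }  — reduce
  I15: { [L → g . S], [S → . X f], [S → . x X], [X → . g a], [X → . x L], [X → g . a] }  — shift
  I16: { [B → . X], [L → . a a], [L → . g S], [L → . x B a], [L → . x], [L → x . B a], [L → x .], [X → . g a], [X → . x L], [X → x . L] }  — shift, reduce
  I17: { [X → g a .] }  — reduce
  I18: { [S → X f .] }  — reduce
  I19: { [L → a a .] }  — reduce

Conflict in state I8:
  Shift-reduce conflict between [L → x .] and [X → . g a]
So the grammar is NOT LR(0).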